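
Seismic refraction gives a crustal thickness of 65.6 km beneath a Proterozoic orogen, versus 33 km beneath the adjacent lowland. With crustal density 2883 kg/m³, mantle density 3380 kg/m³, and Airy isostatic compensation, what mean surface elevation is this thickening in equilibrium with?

Excess crust Δ = 65.6 km − 33 km = 32.6 km, split between elevation h and root r with h + r = Δ.
Airy balance ρ_c h = (ρ_m − ρ_c) r gives r = h ρ_c/(ρ_m − ρ_c), so h (1 + ρ_c/(ρ_m − ρ_c)) = Δ, i.e. h = Δ (ρ_m − ρ_c)/ρ_m.
h = 32.6 km × 497/3380 = 4.79 km.

4.79 km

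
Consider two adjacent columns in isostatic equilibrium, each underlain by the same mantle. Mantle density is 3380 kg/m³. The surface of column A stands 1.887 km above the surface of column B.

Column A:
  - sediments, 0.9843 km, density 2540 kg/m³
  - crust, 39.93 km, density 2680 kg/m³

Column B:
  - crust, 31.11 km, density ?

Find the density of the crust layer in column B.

Take the compensation level at the base of the deeper column (depth z_c below the surface of column A) and equate Σ ρ_i t_i down to z_c; mantle fills any gap and the z_c terms cancel.
Column A: 0.9843×2540 + 39.93×2680 + (z_c − 40.9143)×3380
Column B: 1.887×0 + 31.11×ρ + (z_c − 1.887 − 31.11)×3380
The z_c×3380 term appears on both sides and cancels. Collect the known terms of each column as K = Σ(ρt)_known − 3380 × (depth of known layers): K_A = 109512.522 − 3380×40.9143 = −28777.812; K_B = 0 − 3380×(1.887 + 31.11) = −111529.86.
Balance: K_A = K_B + 31.11×ρ, so ρ = (K_A − K_B)/31.11 = 82752/31.11 = 2660 kg/m³.

2660 kg/m³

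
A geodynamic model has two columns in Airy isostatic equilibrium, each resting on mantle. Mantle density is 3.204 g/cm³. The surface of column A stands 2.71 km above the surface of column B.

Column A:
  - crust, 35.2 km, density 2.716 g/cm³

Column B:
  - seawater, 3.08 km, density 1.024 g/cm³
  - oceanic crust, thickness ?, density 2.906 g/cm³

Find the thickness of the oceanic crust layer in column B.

5.97 km

Take the compensation level at the base of the deeper column (depth z_c below the surface of column A) and equate Σ ρ_i t_i down to z_c; mantle fills any gap and the z_c terms cancel.
Column A: 35.2×2.716 + (z_c − 35.2)×3.204
Column B: 2.71×0 + 3.08×1.024 + x×2.906 + (z_c − 2.71 − 3.08 − x)×3.204
The z_c×3.204 term appears on both sides and cancels. Collect the known terms of each column as K = Σ(ρt)_known − 3.204 × (depth of known layers): K_A = 95.6032 − 3.204×35.2 = −17.1776; K_B = 3.15392 − 3.204×(2.71 + 3.08) = −15.39724.
Balance: K_A = K_B − x×(3.204 − 2.906), so x = (K_B − K_A)/(3.204 − 2.906) = 1.78036/0.298 = 5.97 km.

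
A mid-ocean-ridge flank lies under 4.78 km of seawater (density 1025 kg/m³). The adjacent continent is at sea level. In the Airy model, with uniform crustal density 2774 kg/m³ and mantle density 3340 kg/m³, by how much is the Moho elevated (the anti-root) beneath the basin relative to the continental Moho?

Balancing pressure at the compensation depth: replacing crust with seawater at the top is compensated by replacing crust with mantle at the base: d (ρ_c − ρ_w) = a (ρ_m − ρ_c).
a = d (ρ_c − ρ_w)/(ρ_m − ρ_c) = 4.78 km × 1749/566 = 14.8 km.

14.8 km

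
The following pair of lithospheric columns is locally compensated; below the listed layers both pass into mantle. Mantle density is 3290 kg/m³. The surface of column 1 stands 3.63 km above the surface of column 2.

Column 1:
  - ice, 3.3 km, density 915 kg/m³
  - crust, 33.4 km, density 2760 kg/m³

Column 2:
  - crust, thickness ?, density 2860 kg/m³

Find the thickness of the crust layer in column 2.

Take the compensation level at the base of the deeper column (depth z_c below the surface of column 1) and equate Σ ρ_i t_i down to z_c; mantle fills any gap and the z_c terms cancel.
Column 1: 3.3×915 + 33.4×2760 + (z_c − 36.7)×3290
Column 2: 3.63×0 + x×2860 + (z_c − 3.63 − 0 − x)×3290
The z_c×3290 term appears on both sides and cancels. Collect the known terms of each column as K = Σ(ρt)_known − 3290 × (depth of known layers): K_1 = 95203.5 − 3290×36.7 = −25539.5; K_2 = 0 − 3290×(3.63 + 0) = −11942.7.
Balance: K_1 = K_2 − x×(3290 − 2860), so x = (K_2 − K_1)/(3290 − 2860) = 13596.8/430 = 31.6 km.

31.6 km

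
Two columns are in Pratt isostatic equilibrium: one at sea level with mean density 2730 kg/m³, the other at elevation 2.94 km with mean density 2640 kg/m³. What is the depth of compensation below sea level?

86.2 km

ρ_ref D = ρ (D + h) → D (ρ_ref − ρ) = ρ h.
D = ρ h/(ρ_ref − ρ) = 2640 × 2.94 km/(2730 − 2640) = 86.2 km.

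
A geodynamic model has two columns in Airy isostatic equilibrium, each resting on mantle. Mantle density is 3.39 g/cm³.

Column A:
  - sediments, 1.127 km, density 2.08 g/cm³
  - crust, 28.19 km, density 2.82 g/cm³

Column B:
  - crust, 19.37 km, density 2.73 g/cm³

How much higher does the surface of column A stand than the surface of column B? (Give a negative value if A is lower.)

1.4 km

For any compensation level in the mantle, the mantle terms cancel and isostasy reduces to e = (Σt_A − Σt_B) − (Σ(ρt)_A − Σ(ρt)_B) / ρ_m.
Σt_A = 29.317 km; Σt_B = 19.37 km; Σ(ρt)_A = 81.83996; Σ(ρt)_B = 52.8801 (in km·g/cm³).
e = (29.317 − 19.37) − (81.83996 − 52.8801) / 3.39 = 1.4 km.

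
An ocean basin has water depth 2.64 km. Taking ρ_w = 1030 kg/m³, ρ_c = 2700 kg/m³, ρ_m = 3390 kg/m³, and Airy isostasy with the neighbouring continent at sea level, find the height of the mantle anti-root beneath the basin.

6.39 km

Equating mass per unit area of the two columns: replacing crust with seawater at the top is compensated by replacing crust with mantle at the base: d (ρ_c − ρ_w) = a (ρ_m − ρ_c).
a = d (ρ_c − ρ_w)/(ρ_m − ρ_c) = 2.64 km × 1670/690 = 6.39 km.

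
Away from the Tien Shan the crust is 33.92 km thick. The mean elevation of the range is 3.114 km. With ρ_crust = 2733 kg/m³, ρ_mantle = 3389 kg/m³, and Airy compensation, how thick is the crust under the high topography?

Root depth r = h ρ_c / (ρ_m − ρ_c) = 3.114 km × 2733 / 656 = 12.97 km.
Total thickness = T + h + r = 33.92 km + 3.114 km + 12.97 km = 50 km.

50 km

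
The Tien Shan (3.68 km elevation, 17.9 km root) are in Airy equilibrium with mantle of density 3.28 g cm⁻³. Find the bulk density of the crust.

ρ_c h = (ρ_m − ρ_c) r → ρ_c (h + r) = ρ_m r → ρ_c = ρ_m r / (h + r).
ρ_c = 3.28 × 17.9 km / (3.68 km + 17.9 km) = 2.72 g cm⁻³.

2.72 g cm⁻³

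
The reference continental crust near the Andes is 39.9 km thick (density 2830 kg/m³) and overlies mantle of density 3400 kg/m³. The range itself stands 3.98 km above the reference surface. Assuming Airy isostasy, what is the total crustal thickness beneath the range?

63.6 km

Root depth r = h ρ_c / (ρ_m − ρ_c) = 3.98 km × 2830 / 570 = 19.76 km.
Total thickness = T + h + r = 39.9 km + 3.98 km + 19.76 km = 63.6 km.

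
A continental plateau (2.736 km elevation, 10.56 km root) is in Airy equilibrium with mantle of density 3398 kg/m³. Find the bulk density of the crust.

ρ_c h = (ρ_m − ρ_c) r → ρ_c (h + r) = ρ_m r → ρ_c = ρ_m r / (h + r).
ρ_c = 3398 × 10.56 km / (2.736 km + 10.56 km) = 2700 kg/m³.

2700 kg/m³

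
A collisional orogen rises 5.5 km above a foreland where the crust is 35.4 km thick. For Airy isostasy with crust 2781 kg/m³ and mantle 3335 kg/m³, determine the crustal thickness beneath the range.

68.5 km

Root depth r = h ρ_c / (ρ_m − ρ_c) = 5.5 km × 2781 / 554 = 27.61 km.
Total thickness = T + h + r = 35.4 km + 5.5 km + 27.61 km = 68.5 km.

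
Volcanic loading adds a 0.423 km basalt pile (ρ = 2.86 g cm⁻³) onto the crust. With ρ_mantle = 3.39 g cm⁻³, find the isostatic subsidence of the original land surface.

Subaerial loading: s = t ρ_load / ρ_m.
s = 0.423 km × 2.86/3.39 = 0.357 km.

0.357 km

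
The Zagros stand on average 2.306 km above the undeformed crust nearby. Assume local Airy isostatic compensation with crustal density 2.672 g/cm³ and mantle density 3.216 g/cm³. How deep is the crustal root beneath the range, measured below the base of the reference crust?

11.3 km

In Airy isostatic equilibrium: the weight of the topography is balanced by the buoyancy of the root, ρ_c h = (ρ_m − ρ_c) r.
r = h · ρ_c / (ρ_m − ρ_c) = 2.306 km × 2.672 / (3.216 − 2.672) = 11.3 km.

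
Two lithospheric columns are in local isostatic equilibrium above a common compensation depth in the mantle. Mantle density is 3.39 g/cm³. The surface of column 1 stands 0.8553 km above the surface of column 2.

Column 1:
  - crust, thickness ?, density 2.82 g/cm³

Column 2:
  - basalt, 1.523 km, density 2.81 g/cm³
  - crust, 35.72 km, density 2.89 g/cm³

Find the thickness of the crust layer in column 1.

38 km

Take the compensation level at the base of the deeper column (depth z_c below the surface of column 1) and equate Σ ρ_i t_i down to z_c; mantle fills any gap and the z_c terms cancel.
Column 1: x×2.82 + (z_c − 0 − x)×3.39
Column 2: 0.8553×0 + 1.523×2.81 + 35.72×2.89 + (z_c − 0.8553 − 37.243)×3.39
The z_c×3.39 term appears on both sides and cancels. Collect the known terms of each column as K = Σ(ρt)_known − 3.39 × (depth of known layers): K_1 = 0 − 3.39×0 = 0; K_2 = 107.51043 − 3.39×(0.8553 + 37.243) = −21.642807.
Balance: K_1 − x×(3.39 − 2.82) = K_2, so x = (K_1 − K_2)/(3.39 − 2.82) = 21.6428/0.57 = 38 km.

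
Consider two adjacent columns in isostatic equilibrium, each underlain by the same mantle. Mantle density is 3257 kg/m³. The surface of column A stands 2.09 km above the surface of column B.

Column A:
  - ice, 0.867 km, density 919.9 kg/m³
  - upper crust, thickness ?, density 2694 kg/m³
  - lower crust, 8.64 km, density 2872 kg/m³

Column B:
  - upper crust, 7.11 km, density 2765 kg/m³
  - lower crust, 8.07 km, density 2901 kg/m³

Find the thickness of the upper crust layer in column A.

Take the compensation level at the base of the deeper column (depth z_c below the surface of column A) and equate Σ ρ_i t_i down to z_c; mantle fills any gap and the z_c terms cancel.
Column A: 0.867×919.9 + x×2694 + 8.64×2872 + (z_c − 9.507 − x)×3257
Column B: 2.09×0 + 7.11×2765 + 8.07×2901 + (z_c − 2.09 − 15.18)×3257
The z_c×3257 term appears on both sides and cancels. Collect the known terms of each column as K = Σ(ρt)_known − 3257 × (depth of known layers): K_A = 25611.6333 − 3257×9.507 = −5352.6657; K_B = 43070.22 − 3257×(2.09 + 15.18) = −13178.17.
Balance: K_A − x×(3257 − 2694) = K_B, so x = (K_A − K_B)/(3257 − 2694) = 7825.5/563 = 13.9 km.

13.9 km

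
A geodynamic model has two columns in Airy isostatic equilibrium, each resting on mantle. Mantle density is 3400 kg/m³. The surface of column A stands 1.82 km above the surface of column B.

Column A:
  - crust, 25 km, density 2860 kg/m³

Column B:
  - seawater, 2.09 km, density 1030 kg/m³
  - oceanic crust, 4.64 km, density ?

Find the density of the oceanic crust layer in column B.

Take the compensation level at the base of the deeper column (depth z_c below the surface of column A) and equate Σ ρ_i t_i down to z_c; mantle fills any gap and the z_c terms cancel.
Column A: 25×2860 + (z_c − 25)×3400
Column B: 1.82×0 + 2.09×1030 + 4.64×ρ + (z_c − 1.82 − 6.73)×3400
The z_c×3400 term appears on both sides and cancels. Collect the known terms of each column as K = Σ(ρt)_known − 3400 × (depth of known layers): K_A = 71500 − 3400×25 = −13500; K_B = 2152.7 − 3400×(1.82 + 6.73) = −26917.3.
Balance: K_A = K_B + 4.64×ρ, so ρ = (K_A − K_B)/4.64 = 13417.3/4.64 = 2890 kg/m³.

2890 kg/m³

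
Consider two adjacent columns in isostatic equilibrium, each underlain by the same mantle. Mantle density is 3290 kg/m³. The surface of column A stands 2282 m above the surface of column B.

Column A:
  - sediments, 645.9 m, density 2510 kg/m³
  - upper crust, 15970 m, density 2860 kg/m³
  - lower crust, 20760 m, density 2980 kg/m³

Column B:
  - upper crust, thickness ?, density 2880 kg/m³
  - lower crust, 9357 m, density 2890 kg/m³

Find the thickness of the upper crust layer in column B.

6230 m

Take the compensation level at the base of the deeper column (depth z_c below the surface of column A) and equate Σ ρ_i t_i down to z_c; mantle fills any gap and the z_c terms cancel.
Column A: 645.9×2510 + 15970×2860 + 20760×2980 + (z_c − 37375.9)×3290
Column B: 2282×0 + x×2880 + 9357×2890 + (z_c − 2282 − 9357 − x)×3290
The z_c×3290 term appears on both sides and cancels. Collect the known terms of each column as K = Σ(ρt)_known − 3290 × (depth of known layers): K_A = 109160209 − 3290×37375.9 = −13806502; K_B = 27041730 − 3290×(2282 + 9357) = −11250580.
Balance: K_A = K_B − x×(3290 − 2880), so x = (K_B − K_A)/(3290 − 2880) = 2555920/410 = 6230 m.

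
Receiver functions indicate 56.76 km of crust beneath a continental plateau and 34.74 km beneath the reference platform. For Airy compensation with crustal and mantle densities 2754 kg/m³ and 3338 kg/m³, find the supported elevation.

Excess crust Δ = 56.76 km − 34.74 km = 22.02 km, split between elevation h and root r with h + r = Δ.
Airy balance ρ_c h = (ρ_m − ρ_c) r gives r = h ρ_c/(ρ_m − ρ_c), so h (1 + ρ_c/(ρ_m − ρ_c)) = Δ, i.e. h = Δ (ρ_m − ρ_c)/ρ_m.
h = 22.02 km × 584/3338 = 3.85 km.

3.85 km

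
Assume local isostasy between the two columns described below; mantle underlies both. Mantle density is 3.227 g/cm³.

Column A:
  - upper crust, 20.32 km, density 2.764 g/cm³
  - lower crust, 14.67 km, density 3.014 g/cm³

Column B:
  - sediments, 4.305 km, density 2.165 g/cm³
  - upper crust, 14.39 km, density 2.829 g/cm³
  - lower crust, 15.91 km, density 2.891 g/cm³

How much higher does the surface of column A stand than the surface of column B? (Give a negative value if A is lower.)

−0.964 km

For any compensation level in the mantle, the mantle terms cancel and isostasy reduces to e = (Σt_A − Σt_B) − (Σ(ρt)_A − Σ(ρt)_B) / ρ_m.
Σt_A = 34.99 km; Σt_B = 34.605 km; Σ(ρt)_A = 100.37986; Σ(ρt)_B = 96.025445 (in km·g/cm³).
e = (34.99 − 34.605) − (100.37986 − 96.025445) / 3.227 = −0.964 km.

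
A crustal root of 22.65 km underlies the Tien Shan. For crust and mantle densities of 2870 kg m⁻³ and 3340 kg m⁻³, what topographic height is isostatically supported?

In Airy isostatic equilibrium: ρ_c h = (ρ_m − ρ_c) r.
h = r (ρ_m − ρ_c) / ρ_c = 22.65 km × (3340 − 2870) / 2870 = 3.71 km.

3.71 km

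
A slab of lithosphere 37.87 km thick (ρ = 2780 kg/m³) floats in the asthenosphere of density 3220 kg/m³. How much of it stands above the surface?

Floating equilibrium: submerged depth d = t ρ_obj/ρ_fluid = 37.87 km × 2780/3220 = 32.7 km.
Freeboard = t − d = 37.87 km − 32.7 km = 5.17 km.

5.17 km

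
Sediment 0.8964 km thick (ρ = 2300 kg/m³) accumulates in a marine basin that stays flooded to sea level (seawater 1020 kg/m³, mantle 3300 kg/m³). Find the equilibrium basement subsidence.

Submarine loading: the sediment displaces seawater, and the subsidence is in turn flooded, so s (ρ_m − ρ_w) = t (ρ_sed − ρ_w).
s = 0.8964 km × (2300 − 1020) / (3300 − 1020) = 0.503 km.

0.503 km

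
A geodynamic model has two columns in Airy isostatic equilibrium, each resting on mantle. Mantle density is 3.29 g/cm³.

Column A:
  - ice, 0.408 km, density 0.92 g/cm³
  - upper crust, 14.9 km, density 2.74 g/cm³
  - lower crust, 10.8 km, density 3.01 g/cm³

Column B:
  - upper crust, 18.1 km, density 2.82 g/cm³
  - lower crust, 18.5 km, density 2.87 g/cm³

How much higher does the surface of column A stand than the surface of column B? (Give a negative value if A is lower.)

For any compensation level in the mantle, the mantle terms cancel and isostasy reduces to e = (Σt_A − Σt_B) − (Σ(ρt)_A − Σ(ρt)_B) / ρ_m.
Σt_A = 26.108 km; Σt_B = 36.6 km; Σ(ρt)_A = 73.70936; Σ(ρt)_B = 104.137 (in km·g/cm³).
e = (26.108 − 36.6) − (73.70936 − 104.137) / 3.29 = −1.24 km.

−1.24 km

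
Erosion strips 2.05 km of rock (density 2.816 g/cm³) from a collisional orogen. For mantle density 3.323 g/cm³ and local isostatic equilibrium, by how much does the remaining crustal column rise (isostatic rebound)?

Unloading: uplift u = e ρ_c/ρ_m = 2.05 km × 2.816/3.323 = 1.74 km.

1.74 km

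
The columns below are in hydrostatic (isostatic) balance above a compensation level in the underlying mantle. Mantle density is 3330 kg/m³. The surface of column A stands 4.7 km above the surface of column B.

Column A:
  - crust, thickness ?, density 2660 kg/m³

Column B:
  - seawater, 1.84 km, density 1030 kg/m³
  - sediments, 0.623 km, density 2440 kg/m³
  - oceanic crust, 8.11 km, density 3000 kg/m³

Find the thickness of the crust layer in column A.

Take the compensation level at the base of the deeper column (depth z_c below the surface of column A) and equate Σ ρ_i t_i down to z_c; mantle fills any gap and the z_c terms cancel.
Column A: x×2660 + (z_c − 0 − x)×3330
Column B: 4.7×0 + 1.84×1030 + 0.623×2440 + 8.11×3000 + (z_c − 4.7 − 10.573)×3330
The z_c×3330 term appears on both sides and cancels. Collect the known terms of each column as K = Σ(ρt)_known − 3330 × (depth of known layers): K_A = 0 − 3330×0 = 0; K_B = 27745.32 − 3330×(4.7 + 10.573) = −23113.77.
Balance: K_A − x×(3330 − 2660) = K_B, so x = (K_A − K_B)/(3330 − 2660) = 23113.8/670 = 34.5 km.

34.5 km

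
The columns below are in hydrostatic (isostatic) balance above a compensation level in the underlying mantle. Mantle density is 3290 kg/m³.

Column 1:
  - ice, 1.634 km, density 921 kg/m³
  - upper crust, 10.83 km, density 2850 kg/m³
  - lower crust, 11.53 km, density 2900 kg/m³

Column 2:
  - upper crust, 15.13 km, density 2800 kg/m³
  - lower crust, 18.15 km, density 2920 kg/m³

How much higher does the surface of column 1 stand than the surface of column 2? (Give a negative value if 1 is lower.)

For any compensation level in the mantle, the mantle terms cancel and isostasy reduces to e = (Σt_1 − Σt_2) − (Σ(ρt)_1 − Σ(ρt)_2) / ρ_m.
Σt_1 = 23.994 km; Σt_2 = 33.28 km; Σ(ρt)_1 = 65807.414; Σ(ρt)_2 = 95362 (in km·kg/m³).
e = (23.994 − 33.28) − (65807.414 − 95362) / 3290 = −0.303 km.

−0.303 km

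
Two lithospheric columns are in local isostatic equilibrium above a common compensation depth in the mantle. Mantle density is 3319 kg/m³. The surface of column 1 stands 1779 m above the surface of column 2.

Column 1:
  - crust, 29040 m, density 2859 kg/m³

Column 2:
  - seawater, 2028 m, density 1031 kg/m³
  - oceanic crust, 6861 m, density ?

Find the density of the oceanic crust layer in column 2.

2910 kg/m³

Take the compensation level at the base of the deeper column (depth z_c below the surface of column 1) and equate Σ ρ_i t_i down to z_c; mantle fills any gap and the z_c terms cancel.
Column 1: 29040×2859 + (z_c − 29040)×3319
Column 2: 1779×0 + 2028×1031 + 6861×ρ + (z_c − 1779 − 8889)×3319
The z_c×3319 term appears on both sides and cancels. Collect the known terms of each column as K = Σ(ρt)_known − 3319 × (depth of known layers): K_1 = 83025360 − 3319×29040 = −13358400; K_2 = 2090868 − 3319×(1779 + 8889) = −33316224.
Balance: K_1 = K_2 + 6861×ρ, so ρ = (K_1 − K_2)/6861 = 19957800/6861 = 2910 kg/m³.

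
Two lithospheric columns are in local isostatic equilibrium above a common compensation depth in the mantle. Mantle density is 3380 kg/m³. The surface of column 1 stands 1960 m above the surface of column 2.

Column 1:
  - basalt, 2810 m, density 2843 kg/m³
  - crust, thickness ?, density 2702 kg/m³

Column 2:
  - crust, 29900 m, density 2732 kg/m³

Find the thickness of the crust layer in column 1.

Take the compensation level at the base of the deeper column (depth z_c below the surface of column 1) and equate Σ ρ_i t_i down to z_c; mantle fills any gap and the z_c terms cancel.
Column 1: 2810×2843 + x×2702 + (z_c − 2810 − x)×3380
Column 2: 1960×0 + 29900×2732 + (z_c − 1960 − 29900)×3380
The z_c×3380 term appears on both sides and cancels. Collect the known terms of each column as K = Σ(ρt)_known − 3380 × (depth of known layers): K_1 = 7988830 − 3380×2810 = −1508970; K_2 = 81686800 − 3380×(1960 + 29900) = −26000000.
Balance: K_1 − x×(3380 − 2702) = K_2, so x = (K_1 − K_2)/(3380 − 2702) = 24491000/678 = 36100 m.

36100 m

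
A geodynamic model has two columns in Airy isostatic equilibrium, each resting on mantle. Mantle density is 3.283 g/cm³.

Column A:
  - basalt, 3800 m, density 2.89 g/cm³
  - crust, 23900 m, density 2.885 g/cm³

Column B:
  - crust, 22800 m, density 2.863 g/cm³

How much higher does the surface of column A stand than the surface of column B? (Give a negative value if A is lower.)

For any compensation level in the mantle, the mantle terms cancel and isostasy reduces to e = (Σt_A − Σt_B) − (Σ(ρt)_A − Σ(ρt)_B) / ρ_m.
Σt_A = 27700 m; Σt_B = 22800 m; Σ(ρt)_A = 79933.5; Σ(ρt)_B = 65276.4 (in m·g/cm³).
e = (27700 − 22800) − (79933.5 − 65276.4) / 3.283 = 435 m.

435 m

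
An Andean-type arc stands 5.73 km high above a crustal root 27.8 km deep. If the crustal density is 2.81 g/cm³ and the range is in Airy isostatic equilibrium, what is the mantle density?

Airy balance: ρ_c h = (ρ_m − ρ_c) r → ρ_m = ρ_c (1 + h/r).
ρ_m = 2.81 × (1 + 5.73 km/27.8 km) = 3.39 g/cm³.

3.39 g/cm³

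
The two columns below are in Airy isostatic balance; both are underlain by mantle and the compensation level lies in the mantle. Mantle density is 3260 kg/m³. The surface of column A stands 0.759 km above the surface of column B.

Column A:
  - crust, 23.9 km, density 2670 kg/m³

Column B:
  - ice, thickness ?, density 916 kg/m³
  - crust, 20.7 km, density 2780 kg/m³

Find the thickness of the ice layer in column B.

0.721 km

Take the compensation level at the base of the deeper column (depth z_c below the surface of column A) and equate Σ ρ_i t_i down to z_c; mantle fills any gap and the z_c terms cancel.
Column A: 23.9×2670 + (z_c − 23.9)×3260
Column B: 0.759×0 + x×916 + 20.7×2780 + (z_c − 0.759 − 20.7 − x)×3260
The z_c×3260 term appears on both sides and cancels. Collect the known terms of each column as K = Σ(ρt)_known − 3260 × (depth of known layers): K_A = 63813 − 3260×23.9 = −14101; K_B = 57546 − 3260×(0.759 + 20.7) = −12410.34.
Balance: K_A = K_B − x×(3260 − 916), so x = (K_B − K_A)/(3260 − 916) = 1690.66/2344 = 0.721 km.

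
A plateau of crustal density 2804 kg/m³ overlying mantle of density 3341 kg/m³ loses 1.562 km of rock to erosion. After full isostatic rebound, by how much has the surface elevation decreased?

Rebound u = e ρ_c/ρ_m = 1.562 km × 2804/3341 = 1.311 km.
Net surface drop = e − u = 1.562 km − 1.311 km = e (ρ_m − ρ_c)/ρ_m = 0.251 km.

0.251 km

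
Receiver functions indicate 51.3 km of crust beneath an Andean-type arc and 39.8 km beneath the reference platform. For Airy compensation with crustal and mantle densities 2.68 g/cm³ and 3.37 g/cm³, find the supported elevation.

Excess crust Δ = 51.3 km − 39.8 km = 11.5 km, split between elevation h and root r with h + r = Δ.
Airy balance ρ_c h = (ρ_m − ρ_c) r gives r = h ρ_c/(ρ_m − ρ_c), so h (1 + ρ_c/(ρ_m − ρ_c)) = Δ, i.e. h = Δ (ρ_m − ρ_c)/ρ_m.
h = 11.5 km × 0.69/3.37 = 2.35 km.

2.35 km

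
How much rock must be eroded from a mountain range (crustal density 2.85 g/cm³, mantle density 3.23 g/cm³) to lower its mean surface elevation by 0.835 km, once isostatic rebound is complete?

7.1 km

Net drop Δ = e − u = e − e ρ_c/ρ_m = e (ρ_m − ρ_c)/ρ_m.
e = Δ ρ_m/(ρ_m − ρ_c) = 0.835 km × 3.23/0.38 = 7.1 km.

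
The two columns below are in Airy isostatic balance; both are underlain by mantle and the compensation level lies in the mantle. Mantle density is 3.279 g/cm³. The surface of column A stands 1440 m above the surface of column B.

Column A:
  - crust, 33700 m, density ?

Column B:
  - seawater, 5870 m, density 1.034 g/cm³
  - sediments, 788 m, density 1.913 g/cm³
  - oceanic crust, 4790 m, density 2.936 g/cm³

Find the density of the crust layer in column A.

Take the compensation level at the base of the deeper column (depth z_c below the surface of column A) and equate Σ ρ_i t_i down to z_c; mantle fills any gap and the z_c terms cancel.
Column A: 33700×ρ + (z_c − 33700)×3.279
Column B: 1440×0 + 5870×1.034 + 788×1.913 + 4790×2.936 + (z_c − 1440 − 11448)×3.279
The z_c×3.279 term appears on both sides and cancels. Collect the known terms of each column as K = Σ(ρt)_known − 3.279 × (depth of known layers): K_A = 0 − 3.279×33700 = −110502.3; K_B = 21640.464 − 3.279×(1440 + 11448) = −20619.288.
Balance: K_A + 33700×ρ = K_B, so ρ = (K_B − K_A)/33700 = 89883/33700 = 2.67 g/cm³.

2.67 g/cm³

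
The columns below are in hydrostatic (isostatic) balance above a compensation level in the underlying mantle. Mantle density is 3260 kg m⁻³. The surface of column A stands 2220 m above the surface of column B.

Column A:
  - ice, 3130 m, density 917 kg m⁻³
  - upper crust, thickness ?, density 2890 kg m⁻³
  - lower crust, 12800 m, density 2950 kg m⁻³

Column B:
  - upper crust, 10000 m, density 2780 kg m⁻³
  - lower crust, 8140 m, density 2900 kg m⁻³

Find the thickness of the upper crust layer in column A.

9910 m

Take the compensation level at the base of the deeper column (depth z_c below the surface of column A) and equate Σ ρ_i t_i down to z_c; mantle fills any gap and the z_c terms cancel.
Column A: 3130×917 + x×2890 + 12800×2950 + (z_c − 15930 − x)×3260
Column B: 2220×0 + 10000×2780 + 8140×2900 + (z_c − 2220 − 18140)×3260
The z_c×3260 term appears on both sides and cancels. Collect the known terms of each column as K = Σ(ρt)_known − 3260 × (depth of known layers): K_A = 40630210 − 3260×15930 = −11301590; K_B = 51406000 − 3260×(2220 + 18140) = −14967600.
Balance: K_A − x×(3260 − 2890) = K_B, so x = (K_A − K_B)/(3260 − 2890) = 3666010/370 = 9910 m.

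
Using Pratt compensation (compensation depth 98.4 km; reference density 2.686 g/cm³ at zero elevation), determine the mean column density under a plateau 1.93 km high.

2.63 g/cm³

Pratt balance: ρ_ref D = ρ (D + h).
ρ = ρ_ref D/(D + h) = 2.686 × 98.4 km/(98.4 km + 1.93 km) = 2.63 g/cm³.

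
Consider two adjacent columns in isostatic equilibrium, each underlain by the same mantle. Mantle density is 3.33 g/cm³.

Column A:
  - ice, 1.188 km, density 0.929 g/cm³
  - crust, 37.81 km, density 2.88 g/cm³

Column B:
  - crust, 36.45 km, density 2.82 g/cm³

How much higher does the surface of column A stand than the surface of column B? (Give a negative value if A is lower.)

0.384 km

For any compensation level in the mantle, the mantle terms cancel and isostasy reduces to e = (Σt_A − Σt_B) − (Σ(ρt)_A − Σ(ρt)_B) / ρ_m.
Σt_A = 38.998 km; Σt_B = 36.45 km; Σ(ρt)_A = 109.996452; Σ(ρt)_B = 102.789 (in km·g/cm³).
e = (38.998 − 36.45) − (109.996452 − 102.789) / 3.33 = 0.384 km.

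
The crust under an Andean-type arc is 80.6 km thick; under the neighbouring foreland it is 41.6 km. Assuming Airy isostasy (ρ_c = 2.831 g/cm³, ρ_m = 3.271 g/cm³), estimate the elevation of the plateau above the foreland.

5.25 km

Excess crust Δ = 80.6 km − 41.6 km = 39 km, split between elevation h and root r with h + r = Δ.
Airy balance ρ_c h = (ρ_m − ρ_c) r gives r = h ρ_c/(ρ_m − ρ_c), so h (1 + ρ_c/(ρ_m − ρ_c)) = Δ, i.e. h = Δ (ρ_m − ρ_c)/ρ_m.
h = 39 km × 0.44/3.271 = 5.25 km.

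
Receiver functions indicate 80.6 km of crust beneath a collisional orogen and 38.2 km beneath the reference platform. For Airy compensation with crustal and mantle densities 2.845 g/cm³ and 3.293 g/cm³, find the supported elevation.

5.77 km

Excess crust Δ = 80.6 km − 38.2 km = 42.4 km, split between elevation h and root r with h + r = Δ.
Airy balance ρ_c h = (ρ_m − ρ_c) r gives r = h ρ_c/(ρ_m − ρ_c), so h (1 + ρ_c/(ρ_m − ρ_c)) = Δ, i.e. h = Δ (ρ_m − ρ_c)/ρ_m.
h = 42.4 km × 0.448/3.293 = 5.77 km.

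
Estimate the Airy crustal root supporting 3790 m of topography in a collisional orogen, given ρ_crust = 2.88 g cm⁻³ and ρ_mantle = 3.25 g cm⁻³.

29500 m

By Archimedes' principle applied to the lithosphere: the weight of the topography is balanced by the buoyancy of the root, ρ_c h = (ρ_m − ρ_c) r.
r = h · ρ_c / (ρ_m − ρ_c) = 3790 m × 2.88 / (3.25 − 2.88) = 29500 m.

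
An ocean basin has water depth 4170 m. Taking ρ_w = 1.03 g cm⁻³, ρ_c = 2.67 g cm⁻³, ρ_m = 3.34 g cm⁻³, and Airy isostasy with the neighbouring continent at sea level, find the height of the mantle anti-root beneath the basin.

Equating mass per unit area of the two columns: replacing crust with seawater at the top is compensated by replacing crust with mantle at the base: d (ρ_c − ρ_w) = a (ρ_m − ρ_c).
a = d (ρ_c − ρ_w)/(ρ_m − ρ_c) = 4170 m × 1.64/0.67 = 10200 m.

10200 m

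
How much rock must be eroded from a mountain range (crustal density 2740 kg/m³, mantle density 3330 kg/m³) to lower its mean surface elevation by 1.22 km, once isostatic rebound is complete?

Net drop Δ = e − u = e − e ρ_c/ρ_m = e (ρ_m − ρ_c)/ρ_m.
e = Δ ρ_m/(ρ_m − ρ_c) = 1.22 km × 3330/590 = 6.89 km.

6.89 km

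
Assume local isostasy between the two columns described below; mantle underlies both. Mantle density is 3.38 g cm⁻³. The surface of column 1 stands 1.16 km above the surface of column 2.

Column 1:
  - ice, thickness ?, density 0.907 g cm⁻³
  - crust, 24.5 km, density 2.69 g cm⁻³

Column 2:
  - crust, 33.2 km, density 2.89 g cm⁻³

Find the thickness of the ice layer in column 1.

1.33 km

Take the compensation level at the base of the deeper column (depth z_c below the surface of column 1) and equate Σ ρ_i t_i down to z_c; mantle fills any gap and the z_c terms cancel.
Column 1: x×0.907 + 24.5×2.69 + (z_c − 24.5 − x)×3.38
Column 2: 1.16×0 + 33.2×2.89 + (z_c − 1.16 − 33.2)×3.38
The z_c×3.38 term appears on both sides and cancels. Collect the known terms of each column as K = Σ(ρt)_known − 3.38 × (depth of known layers): K_1 = 65.905 − 3.38×24.5 = −16.905; K_2 = 95.948 − 3.38×(1.16 + 33.2) = −20.1888.
Balance: K_1 − x×(3.38 − 0.907) = K_2, so x = (K_1 − K_2)/(3.38 − 0.907) = 3.2838/2.473 = 1.33 km.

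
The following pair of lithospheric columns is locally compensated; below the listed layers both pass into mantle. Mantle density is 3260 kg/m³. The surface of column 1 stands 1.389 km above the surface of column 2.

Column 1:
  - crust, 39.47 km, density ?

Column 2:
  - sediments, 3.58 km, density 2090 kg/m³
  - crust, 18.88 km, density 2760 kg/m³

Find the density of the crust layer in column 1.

Take the compensation level at the base of the deeper column (depth z_c below the surface of column 1) and equate Σ ρ_i t_i down to z_c; mantle fills any gap and the z_c terms cancel.
Column 1: 39.47×ρ + (z_c − 39.47)×3260
Column 2: 1.389×0 + 3.58×2090 + 18.88×2760 + (z_c − 1.389 − 22.46)×3260
The z_c×3260 term appears on both sides and cancels. Collect the known terms of each column as K = Σ(ρt)_known − 3260 × (depth of known layers): K_1 = 0 − 3260×39.47 = −128672.2; K_2 = 59591 − 3260×(1.389 + 22.46) = −18156.74.
Balance: K_1 + 39.47×ρ = K_2, so ρ = (K_2 − K_1)/39.47 = 110515/39.47 = 2800 kg/m³.

2800 kg/m³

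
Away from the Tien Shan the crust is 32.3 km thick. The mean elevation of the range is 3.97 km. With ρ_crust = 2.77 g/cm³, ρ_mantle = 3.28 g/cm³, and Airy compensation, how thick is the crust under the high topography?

Root depth r = h ρ_c / (ρ_m − ρ_c) = 3.97 km × 2.77 / 0.51 = 21.56 km.
Total thickness = T + h + r = 32.3 km + 3.97 km + 21.56 km = 57.8 km.

57.8 km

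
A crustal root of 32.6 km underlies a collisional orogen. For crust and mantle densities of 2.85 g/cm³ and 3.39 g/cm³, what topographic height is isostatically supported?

Equating mass per unit area of the two columns: ρ_c h = (ρ_m − ρ_c) r.
h = r (ρ_m − ρ_c) / ρ_c = 32.6 km × (3.39 − 2.85) / 2.85 = 6.18 km.

6.18 km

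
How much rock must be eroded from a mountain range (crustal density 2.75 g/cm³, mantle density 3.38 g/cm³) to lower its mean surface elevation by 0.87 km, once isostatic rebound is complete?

Net drop Δ = e − u = e − e ρ_c/ρ_m = e (ρ_m − ρ_c)/ρ_m.
e = Δ ρ_m/(ρ_m − ρ_c) = 0.87 km × 3.38/0.63 = 4.67 km.

4.67 km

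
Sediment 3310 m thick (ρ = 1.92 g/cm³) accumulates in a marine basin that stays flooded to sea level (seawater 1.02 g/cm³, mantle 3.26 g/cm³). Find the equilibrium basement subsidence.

1330 m

Submarine loading: the sediment displaces seawater, and the subsidence is in turn flooded, so s (ρ_m − ρ_w) = t (ρ_sed − ρ_w).
s = 3310 m × (1.92 − 1.02) / (3.26 − 1.02) = 1330 m.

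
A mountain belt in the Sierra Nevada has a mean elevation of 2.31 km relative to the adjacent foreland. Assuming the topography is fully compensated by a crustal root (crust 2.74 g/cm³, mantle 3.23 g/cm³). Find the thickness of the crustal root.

12.9 km

Isostatic balance requires: the weight of the topography is balanced by the buoyancy of the root, ρ_c h = (ρ_m − ρ_c) r.
r = h · ρ_c / (ρ_m − ρ_c) = 2.31 km × 2.74 / (3.23 − 2.74) = 12.9 km.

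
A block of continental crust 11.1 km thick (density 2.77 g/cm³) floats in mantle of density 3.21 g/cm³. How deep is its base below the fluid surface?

Draft d = t ρ_obj/ρ_fluid = 11.1 km × 2.77/3.21 = 9.58 km.

9.58 km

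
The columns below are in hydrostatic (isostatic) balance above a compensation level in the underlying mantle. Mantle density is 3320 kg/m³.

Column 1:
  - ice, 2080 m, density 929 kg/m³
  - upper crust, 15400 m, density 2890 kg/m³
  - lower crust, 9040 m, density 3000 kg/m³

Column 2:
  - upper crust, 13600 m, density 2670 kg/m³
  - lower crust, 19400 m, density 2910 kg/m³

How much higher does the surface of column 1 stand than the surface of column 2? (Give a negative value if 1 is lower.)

For any compensation level in the mantle, the mantle terms cancel and isostasy reduces to e = (Σt_1 − Σt_2) − (Σ(ρt)_1 − Σ(ρt)_2) / ρ_m.
Σt_1 = 26520 m; Σt_2 = 33000 m; Σ(ρt)_1 = 73558320; Σ(ρt)_2 = 92766000 (in m·kg/m³).
e = (26520 − 33000) − (73558320 − 92766000) / 3320 = −695 m.

−695 m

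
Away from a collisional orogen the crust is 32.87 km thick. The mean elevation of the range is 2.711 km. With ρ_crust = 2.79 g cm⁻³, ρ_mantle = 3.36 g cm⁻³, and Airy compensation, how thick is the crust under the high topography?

Root depth r = h ρ_c / (ρ_m − ρ_c) = 2.711 km × 2.79 / 0.57 = 13.27 km.
Total thickness = T + h + r = 32.87 km + 2.711 km + 13.27 km = 48.9 km.

48.9 km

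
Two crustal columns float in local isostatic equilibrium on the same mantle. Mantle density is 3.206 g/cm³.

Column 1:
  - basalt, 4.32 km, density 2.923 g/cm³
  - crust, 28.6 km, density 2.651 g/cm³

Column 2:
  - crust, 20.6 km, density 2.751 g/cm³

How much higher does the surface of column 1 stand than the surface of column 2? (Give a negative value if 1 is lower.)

2.41 km

For any compensation level in the mantle, the mantle terms cancel and isostasy reduces to e = (Σt_1 − Σt_2) − (Σ(ρt)_1 − Σ(ρt)_2) / ρ_m.
Σt_1 = 32.92 km; Σt_2 = 20.6 km; Σ(ρt)_1 = 88.44596; Σ(ρt)_2 = 56.6706 (in km·g/cm³).
e = (32.92 − 20.6) − (88.44596 − 56.6706) / 3.206 = 2.41 km.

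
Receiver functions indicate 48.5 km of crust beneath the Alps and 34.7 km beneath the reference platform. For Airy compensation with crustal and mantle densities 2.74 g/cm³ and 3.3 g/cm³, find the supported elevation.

2.34 km

Excess crust Δ = 48.5 km − 34.7 km = 13.8 km, split between elevation h and root r with h + r = Δ.
Airy balance ρ_c h = (ρ_m − ρ_c) r gives r = h ρ_c/(ρ_m − ρ_c), so h (1 + ρ_c/(ρ_m − ρ_c)) = Δ, i.e. h = Δ (ρ_m − ρ_c)/ρ_m.
h = 13.8 km × 0.56/3.3 = 2.34 km.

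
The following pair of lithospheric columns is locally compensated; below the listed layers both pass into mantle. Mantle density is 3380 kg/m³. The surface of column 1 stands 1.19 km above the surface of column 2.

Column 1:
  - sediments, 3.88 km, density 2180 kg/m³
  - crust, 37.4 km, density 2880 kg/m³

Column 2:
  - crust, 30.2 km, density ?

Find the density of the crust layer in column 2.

2740 kg/m³

Take the compensation level at the base of the deeper column (depth z_c below the surface of column 1) and equate Σ ρ_i t_i down to z_c; mantle fills any gap and the z_c terms cancel.
Column 1: 3.88×2180 + 37.4×2880 + (z_c − 41.28)×3380
Column 2: 1.19×0 + 30.2×ρ + (z_c − 1.19 − 30.2)×3380
The z_c×3380 term appears on both sides and cancels. Collect the known terms of each column as K = Σ(ρt)_known − 3380 × (depth of known layers): K_1 = 116170.4 − 3380×41.28 = −23356; K_2 = 0 − 3380×(1.19 + 30.2) = −106098.2.
Balance: K_1 = K_2 + 30.2×ρ, so ρ = (K_1 − K_2)/30.2 = 82742.2/30.2 = 2740 kg/m³.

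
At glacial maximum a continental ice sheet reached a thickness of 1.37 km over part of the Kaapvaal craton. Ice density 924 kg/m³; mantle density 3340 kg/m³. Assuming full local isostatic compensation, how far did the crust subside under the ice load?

0.379 km

In Airy isostatic equilibrium: the ice load ρ_ice t is balanced by mantle displaced below, ρ_m s.
s = t ρ_ice / ρ_m = 1.37 km × 924/3340 = 0.379 km.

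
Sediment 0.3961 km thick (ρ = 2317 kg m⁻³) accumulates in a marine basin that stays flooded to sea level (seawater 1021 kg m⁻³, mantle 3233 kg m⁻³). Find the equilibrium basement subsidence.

Submarine loading: the sediment displaces seawater, and the subsidence is in turn flooded, so s (ρ_m − ρ_w) = t (ρ_sed − ρ_w).
s = 0.3961 km × (2317 − 1021) / (3233 − 1021) = 0.232 km.

0.232 km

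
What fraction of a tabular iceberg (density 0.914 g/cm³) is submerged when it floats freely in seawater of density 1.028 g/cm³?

Submerged fraction = ρ_obj/ρ_fluid = 0.914/1.028 = 0.889.

0.889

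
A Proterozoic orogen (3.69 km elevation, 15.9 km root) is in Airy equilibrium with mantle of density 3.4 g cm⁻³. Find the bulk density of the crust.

2.76 g cm⁻³

ρ_c h = (ρ_m − ρ_c) r → ρ_c (h + r) = ρ_m r → ρ_c = ρ_m r / (h + r).
ρ_c = 3.4 × 15.9 km / (3.69 km + 15.9 km) = 2.76 g cm⁻³.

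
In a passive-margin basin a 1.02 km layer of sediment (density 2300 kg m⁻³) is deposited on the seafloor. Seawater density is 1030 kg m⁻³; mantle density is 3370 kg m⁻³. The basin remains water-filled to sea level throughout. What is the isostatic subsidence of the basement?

0.554 km

Submarine loading: the sediment displaces seawater, and the subsidence is in turn flooded, so s (ρ_m − ρ_w) = t (ρ_sed − ρ_w).
s = 1.02 km × (2300 − 1030) / (3370 − 1030) = 0.554 km.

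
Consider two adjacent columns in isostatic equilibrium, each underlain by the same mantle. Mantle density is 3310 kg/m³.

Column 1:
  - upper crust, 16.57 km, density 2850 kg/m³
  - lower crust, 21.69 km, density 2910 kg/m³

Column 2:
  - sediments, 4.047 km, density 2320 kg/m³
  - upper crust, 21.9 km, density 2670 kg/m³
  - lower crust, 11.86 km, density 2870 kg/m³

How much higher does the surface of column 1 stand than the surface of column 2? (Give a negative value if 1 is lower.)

−2.1 km

For any compensation level in the mantle, the mantle terms cancel and isostasy reduces to e = (Σt_1 − Σt_2) − (Σ(ρt)_1 − Σ(ρt)_2) / ρ_m.
Σt_1 = 38.26 km; Σt_2 = 37.807 km; Σ(ρt)_1 = 110342.4; Σ(ρt)_2 = 101900.24 (in km·kg/m³).
e = (38.26 − 37.807) − (110342.4 − 101900.24) / 3310 = −2.1 km.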